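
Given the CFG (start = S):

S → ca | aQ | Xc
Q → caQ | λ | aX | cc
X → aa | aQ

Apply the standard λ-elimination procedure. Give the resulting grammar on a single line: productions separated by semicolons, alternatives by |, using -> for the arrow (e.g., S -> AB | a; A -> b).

S -> a | Xc | aQ | ca; Q -> aX | ca | cc | caQ; X -> a | aQ | aa

Nullable set: {Q}.
S -> aQ: Q nullable, giving a | aQ.
Drop Q -> λ.
Q -> caQ: Q nullable, giving ca | caQ.
X -> aQ: Q nullable, giving a | aQ.
Unchanged (no nullable symbols): S -> Xc; S -> ca; Q -> aX; Q -> cc; X -> aa.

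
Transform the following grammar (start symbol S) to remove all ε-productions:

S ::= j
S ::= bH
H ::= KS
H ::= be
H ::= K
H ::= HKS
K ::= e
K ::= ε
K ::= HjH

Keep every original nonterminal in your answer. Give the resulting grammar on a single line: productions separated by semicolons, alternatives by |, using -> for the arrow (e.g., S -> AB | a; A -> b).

Nullable set: {H, K}.
S -> bH: H nullable, giving b | bH.
H -> HKS: H, K nullable, giving HKS | HS | KS | S.
H -> K: K nullable, giving K.
H -> KS: K nullable, giving KS | S.
Drop K -> ε.
K -> HjH: H, H nullable, giving Hj | HjH | j | jH.
Unchanged (no nullable symbols): S -> j; H -> be; K -> e.

S -> b | j | bH; H -> K | S | HS | KS | be | HKS; K -> e | j | Hj | jH | HjH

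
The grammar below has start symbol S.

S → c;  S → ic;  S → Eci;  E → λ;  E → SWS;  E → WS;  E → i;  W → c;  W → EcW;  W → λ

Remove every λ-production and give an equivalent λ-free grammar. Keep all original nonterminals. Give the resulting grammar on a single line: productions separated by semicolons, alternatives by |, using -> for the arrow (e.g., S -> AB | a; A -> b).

S -> c | ci | ic | Eci; E -> S | i | SS | WS | SWS; W -> c | Ec | cW | EcW

Nullable set: {E, W}.
S -> Eci: E nullable, giving Eci | ci.
Drop E -> λ.
E -> SWS: W nullable, giving SS | SWS.
E -> WS: W nullable, giving S | WS.
Drop W -> λ.
W -> EcW: E, W nullable, giving Ec | EcW | c | cW.
Unchanged (no nullable symbols): S -> c; S -> ic; E -> i; W -> c.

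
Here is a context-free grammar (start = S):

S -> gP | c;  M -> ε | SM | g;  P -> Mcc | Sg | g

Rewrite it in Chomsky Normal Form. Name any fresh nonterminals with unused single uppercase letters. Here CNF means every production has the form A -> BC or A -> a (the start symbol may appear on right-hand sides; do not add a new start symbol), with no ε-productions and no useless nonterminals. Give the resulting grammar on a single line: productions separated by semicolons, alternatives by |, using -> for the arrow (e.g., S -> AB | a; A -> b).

Nullable: {M}; after ε-elimination: S -> c | gP; M -> S | g | SM; P -> g | Sg | cc | Mcc.
After unit-elimination: S -> c | gP; M -> c | g | SM | gP; P -> g | Sg | cc | Mcc.
TERM: introduce B -> c, A -> g and substitute in every rule of length ≥2.
BIN: P -> MBB becomes P -> MC, C -> BB.

S -> c | AP; A -> g; B -> c; C -> BB; M -> c | g | AP | SM; P -> g | BB | MC | SA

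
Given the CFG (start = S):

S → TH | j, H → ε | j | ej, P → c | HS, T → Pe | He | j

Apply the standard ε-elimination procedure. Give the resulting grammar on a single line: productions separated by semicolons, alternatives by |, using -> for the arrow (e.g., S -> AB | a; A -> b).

Nullable set: {H}.
S -> TH: H nullable, giving T | TH.
Drop H -> ε.
P -> HS: H nullable, giving HS | S.
T -> He: H nullable, giving He | e.
Unchanged (no nullable symbols): S -> j; H -> ej; H -> j; P -> c; T -> Pe; T -> j.

S -> T | j | TH; H -> j | ej; P -> S | c | HS; T -> e | j | He | Pe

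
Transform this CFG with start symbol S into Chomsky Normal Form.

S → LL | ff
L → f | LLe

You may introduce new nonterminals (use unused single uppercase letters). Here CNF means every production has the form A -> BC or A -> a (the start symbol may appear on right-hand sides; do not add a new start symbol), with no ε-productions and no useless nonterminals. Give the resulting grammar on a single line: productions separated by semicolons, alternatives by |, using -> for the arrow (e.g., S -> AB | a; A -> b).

S -> BB | LL; A -> e; B -> f; C -> LA; L -> f | LC

No ε-productions.
No unit productions to eliminate.
TERM: introduce A -> e, B -> f and substitute in every rule of length ≥2.
BIN: L -> LLA becomes L -> LC, C -> LA.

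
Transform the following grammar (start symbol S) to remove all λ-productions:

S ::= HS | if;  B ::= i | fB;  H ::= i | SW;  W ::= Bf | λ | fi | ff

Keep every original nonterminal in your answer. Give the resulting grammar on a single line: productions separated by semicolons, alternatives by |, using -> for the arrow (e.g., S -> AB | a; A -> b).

Nullable set: {W}.
H -> SW: W nullable, giving S | SW.
Drop W -> λ.
Unchanged (no nullable symbols): S -> HS; S -> if; B -> fB; B -> i; H -> i; W -> Bf; W -> ff; W -> fi.

S -> HS | if; B -> i | fB; H -> S | i | SW; W -> Bf | ff | fi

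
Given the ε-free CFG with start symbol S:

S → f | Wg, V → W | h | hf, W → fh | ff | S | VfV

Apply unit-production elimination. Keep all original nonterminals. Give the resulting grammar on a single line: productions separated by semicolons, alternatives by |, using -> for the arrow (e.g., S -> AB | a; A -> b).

Unit productions: V->W, W->S.
Unit pairs (A ⇒* B via units): (V,S), (V,W), (W,S).
S: inherits non-unit rules of {S} → Wg | f.
V: inherits non-unit rules of {S, V, W} → VfV | Wg | f | ff | fh | h | hf.
W: inherits non-unit rules of {S, W} → VfV | Wg | f | ff | fh.

S -> f | Wg; V -> f | h | Wg | ff | fh | hf | VfV; W -> f | Wg | ff | fh | VfV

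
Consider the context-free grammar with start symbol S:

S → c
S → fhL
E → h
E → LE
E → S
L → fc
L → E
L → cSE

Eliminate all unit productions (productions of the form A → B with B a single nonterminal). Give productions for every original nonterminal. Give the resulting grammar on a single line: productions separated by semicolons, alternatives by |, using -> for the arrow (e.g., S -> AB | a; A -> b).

Unit productions: E->S, L->E.
Unit pairs (A ⇒* B via units): (E,S), (L,E), (L,S).
S: inherits non-unit rules of {S} → c | fhL.
E: inherits non-unit rules of {E, S} → LE | c | fhL | h.
L: inherits non-unit rules of {E, L, S} → LE | c | cSE | fc | fhL | h.

S -> c | fhL; E -> c | h | LE | fhL; L -> c | h | LE | fc | cSE | fhL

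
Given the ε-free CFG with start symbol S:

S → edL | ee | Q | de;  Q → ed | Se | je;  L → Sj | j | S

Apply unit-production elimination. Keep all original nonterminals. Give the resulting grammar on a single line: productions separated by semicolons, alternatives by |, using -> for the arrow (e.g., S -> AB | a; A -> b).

Unit productions: L->S, S->Q.
Unit pairs (A ⇒* B via units): (L,Q), (L,S), (S,Q).
S: inherits non-unit rules of {Q, S} → Se | de | ed | edL | ee | je.
L: inherits non-unit rules of {L, Q, S} → Se | Sj | de | ed | edL | ee | j | je.
Q: inherits non-unit rules of {Q} → Se | ed | je.

S -> Se | de | ed | ee | je | edL; L -> j | Se | Sj | de | ed | ee | je | edL; Q -> Se | ed | je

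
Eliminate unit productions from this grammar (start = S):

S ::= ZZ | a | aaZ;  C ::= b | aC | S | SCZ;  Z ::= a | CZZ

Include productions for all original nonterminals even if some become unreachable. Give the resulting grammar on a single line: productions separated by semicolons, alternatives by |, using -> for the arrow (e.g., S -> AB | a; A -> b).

Unit productions: C->S.
Unit pairs (A ⇒* B via units): (C,S).
S: inherits non-unit rules of {S} → ZZ | a | aaZ.
C: inherits non-unit rules of {C, S} → SCZ | ZZ | a | aC | aaZ | b.
Z: inherits non-unit rules of {Z} → CZZ | a.

S -> a | ZZ | aaZ; C -> a | b | ZZ | aC | SCZ | aaZ; Z -> a | CZZ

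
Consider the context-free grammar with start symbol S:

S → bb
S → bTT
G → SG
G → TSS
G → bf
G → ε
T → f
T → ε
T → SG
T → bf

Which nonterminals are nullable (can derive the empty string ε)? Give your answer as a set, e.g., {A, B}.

{G, T}

Directly nullable (have an ε-rule): {G, T}.
Not nullable: S — each has a terminal in every rule's right-hand side or depends on a non-nullable symbol.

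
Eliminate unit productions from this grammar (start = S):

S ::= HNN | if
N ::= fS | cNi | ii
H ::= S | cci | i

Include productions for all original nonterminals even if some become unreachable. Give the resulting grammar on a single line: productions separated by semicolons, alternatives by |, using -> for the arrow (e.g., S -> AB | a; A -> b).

S -> if | HNN; H -> i | if | HNN | cci; N -> fS | ii | cNi

Unit productions: H->S.
Unit pairs (A ⇒* B via units): (H,S).
S: inherits non-unit rules of {S} → HNN | if.
H: inherits non-unit rules of {H, S} → HNN | cci | i | if.
N: inherits non-unit rules of {N} → cNi | fS | ii.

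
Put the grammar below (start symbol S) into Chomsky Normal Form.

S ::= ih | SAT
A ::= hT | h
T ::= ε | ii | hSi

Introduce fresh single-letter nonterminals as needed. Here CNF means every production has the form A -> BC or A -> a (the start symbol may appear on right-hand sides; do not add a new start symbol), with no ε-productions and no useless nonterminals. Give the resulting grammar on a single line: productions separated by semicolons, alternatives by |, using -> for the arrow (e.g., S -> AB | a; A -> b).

S -> CB | SA | SD; A -> h | BT; B -> h; C -> i; D -> AT; E -> SC; T -> BE | CC

Nullable: {T}; after ε-elimination: S -> SA | ih | SAT; A -> h | hT; T -> ii | hSi.
No unit productions to eliminate.
TERM: introduce B -> h, C -> i and substitute in every rule of length ≥2.
BIN: S -> SAT becomes S -> SD, D -> AT; T -> BSC becomes T -> BE, E -> SC.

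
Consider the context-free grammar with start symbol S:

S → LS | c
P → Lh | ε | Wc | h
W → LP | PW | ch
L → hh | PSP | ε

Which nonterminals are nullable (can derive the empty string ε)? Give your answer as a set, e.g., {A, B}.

Directly nullable (have an ε-rule): {L, P}.
W is nullable via W -> LP (every symbol on the right is already known nullable).
Not nullable: S — each has a terminal in every rule's right-hand side or depends on a non-nullable symbol.

{L, P, W}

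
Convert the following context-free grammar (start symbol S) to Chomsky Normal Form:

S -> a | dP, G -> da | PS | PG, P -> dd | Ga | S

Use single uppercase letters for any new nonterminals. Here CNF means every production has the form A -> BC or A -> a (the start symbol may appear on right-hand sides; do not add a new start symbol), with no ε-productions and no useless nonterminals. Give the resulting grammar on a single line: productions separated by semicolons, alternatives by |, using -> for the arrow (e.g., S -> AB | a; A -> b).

S -> a | AP; A -> d; B -> a; G -> AB | PG | PS; P -> a | AA | AP | GB

No ε-productions.
After unit-elimination: S -> a | dP; G -> PG | PS | da; P -> a | Ga | dP | dd.
TERM: introduce B -> a, A -> d and substitute in every rule of length ≥2.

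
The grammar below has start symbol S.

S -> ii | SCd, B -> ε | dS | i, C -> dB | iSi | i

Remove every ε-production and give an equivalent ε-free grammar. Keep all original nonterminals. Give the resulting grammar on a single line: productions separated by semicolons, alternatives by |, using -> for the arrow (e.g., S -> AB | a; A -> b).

S -> ii | SCd; B -> i | dS; C -> d | i | dB | iSi

Nullable set: {B}.
Drop B -> ε.
C -> dB: B nullable, giving d | dB.
Unchanged (no nullable symbols): S -> SCd; S -> ii; B -> dS; B -> i; C -> i; C -> iSi.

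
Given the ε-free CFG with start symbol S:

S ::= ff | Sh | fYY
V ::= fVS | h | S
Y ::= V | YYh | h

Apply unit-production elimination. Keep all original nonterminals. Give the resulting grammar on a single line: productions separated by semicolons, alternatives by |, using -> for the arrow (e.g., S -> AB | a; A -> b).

Unit productions: V->S, Y->V.
Unit pairs (A ⇒* B via units): (V,S), (Y,S), (Y,V).
S: inherits non-unit rules of {S} → Sh | fYY | ff.
V: inherits non-unit rules of {S, V} → Sh | fVS | fYY | ff | h.
Y: inherits non-unit rules of {S, V, Y} → Sh | YYh | fVS | fYY | ff | h.

S -> Sh | ff | fYY; V -> h | Sh | ff | fVS | fYY; Y -> h | Sh | ff | YYh | fVS | fYY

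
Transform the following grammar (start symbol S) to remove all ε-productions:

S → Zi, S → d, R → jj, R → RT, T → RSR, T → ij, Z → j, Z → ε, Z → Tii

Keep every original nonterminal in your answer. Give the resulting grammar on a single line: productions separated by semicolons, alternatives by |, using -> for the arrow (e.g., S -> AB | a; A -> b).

Nullable set: {Z}.
S -> Zi: Z nullable, giving Zi | i.
Drop Z -> ε.
Unchanged (no nullable symbols): S -> d; R -> RT; R -> jj; T -> RSR; T -> ij; Z -> Tii; Z -> j.

S -> d | i | Zi; R -> RT | jj; T -> ij | RSR; Z -> j | Tii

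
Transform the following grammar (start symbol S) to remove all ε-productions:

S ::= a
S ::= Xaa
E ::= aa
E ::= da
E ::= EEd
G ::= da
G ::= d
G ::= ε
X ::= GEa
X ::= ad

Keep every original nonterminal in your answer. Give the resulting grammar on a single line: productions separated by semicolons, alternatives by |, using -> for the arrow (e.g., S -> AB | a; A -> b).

S -> a | Xaa; E -> aa | da | EEd; G -> d | da; X -> Ea | ad | GEa

Nullable set: {G}.
Drop G -> ε.
X -> GEa: G nullable, giving Ea | GEa.
Unchanged (no nullable symbols): S -> Xaa; S -> a; E -> EEd; E -> aa; E -> da; G -> d; G -> da; X -> ad.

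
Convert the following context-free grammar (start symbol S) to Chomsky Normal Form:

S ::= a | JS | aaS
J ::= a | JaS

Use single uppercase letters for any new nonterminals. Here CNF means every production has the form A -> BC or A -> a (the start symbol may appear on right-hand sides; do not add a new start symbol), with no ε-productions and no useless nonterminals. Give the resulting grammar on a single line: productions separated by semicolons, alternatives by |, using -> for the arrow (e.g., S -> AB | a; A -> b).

S -> a | AC | JS; A -> a; B -> AS; C -> AS; J -> a | JB

No ε-productions.
No unit productions to eliminate.
TERM: introduce A -> a and substitute in every rule of length ≥2.
BIN: J -> JAS becomes J -> JB, B -> AS; S -> AAS becomes S -> AC, C -> AS.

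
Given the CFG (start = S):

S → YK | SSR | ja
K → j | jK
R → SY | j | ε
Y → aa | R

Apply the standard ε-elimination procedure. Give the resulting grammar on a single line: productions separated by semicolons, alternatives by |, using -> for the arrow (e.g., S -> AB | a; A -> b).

S -> K | SS | YK | ja | SSR; K -> j | jK; R -> S | j | SY; Y -> R | aa

Nullable set: {R, Y}.
S -> SSR: R nullable, giving SS | SSR.
S -> YK: Y nullable, giving K | YK.
Drop R -> ε.
R -> SY: Y nullable, giving S | SY.
Y -> R: R nullable, giving R.
Unchanged (no nullable symbols): S -> ja; K -> j; K -> jK; R -> j; Y -> aa.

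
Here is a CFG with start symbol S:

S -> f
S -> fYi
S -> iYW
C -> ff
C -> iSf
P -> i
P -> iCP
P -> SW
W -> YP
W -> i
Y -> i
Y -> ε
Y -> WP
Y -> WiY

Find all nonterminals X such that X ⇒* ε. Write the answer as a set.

Directly nullable (have an ε-rule): {Y}.
Not nullable: C, P, S, W — each has a terminal in every rule's right-hand side or depends on a non-nullable symbol.

{Y}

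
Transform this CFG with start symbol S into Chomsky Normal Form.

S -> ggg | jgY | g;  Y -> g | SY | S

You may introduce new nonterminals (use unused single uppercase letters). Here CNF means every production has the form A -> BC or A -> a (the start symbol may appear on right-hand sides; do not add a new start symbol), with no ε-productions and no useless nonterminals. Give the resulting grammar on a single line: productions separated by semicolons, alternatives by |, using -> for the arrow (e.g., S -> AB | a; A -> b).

No ε-productions.
After unit-elimination: S -> g | ggg | jgY; Y -> g | SY | ggg | jgY.
TERM: introduce A -> g, B -> j and substitute in every rule of length ≥2.
BIN: S -> AAA becomes S -> AC, C -> AA; S -> BAY becomes S -> BD, D -> AY; Y -> AAA becomes Y -> AE, E -> AA; Y -> BAY becomes Y -> BF, F -> AY.

S -> g | AC | BD; A -> g; B -> j; C -> AA; D -> AY; E -> AA; F -> AY; Y -> g | AE | BF | SY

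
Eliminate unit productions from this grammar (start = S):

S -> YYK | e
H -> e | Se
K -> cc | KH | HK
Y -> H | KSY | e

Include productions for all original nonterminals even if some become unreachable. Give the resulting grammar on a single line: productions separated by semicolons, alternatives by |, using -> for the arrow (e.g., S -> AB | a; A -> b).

S -> e | YYK; H -> e | Se; K -> HK | KH | cc; Y -> e | Se | KSY

Unit productions: Y->H.
Unit pairs (A ⇒* B via units): (Y,H).
S: inherits non-unit rules of {S} → YYK | e.
H: inherits non-unit rules of {H} → Se | e.
K: inherits non-unit rules of {K} → HK | KH | cc.
Y: inherits non-unit rules of {H, Y} → KSY | Se | e.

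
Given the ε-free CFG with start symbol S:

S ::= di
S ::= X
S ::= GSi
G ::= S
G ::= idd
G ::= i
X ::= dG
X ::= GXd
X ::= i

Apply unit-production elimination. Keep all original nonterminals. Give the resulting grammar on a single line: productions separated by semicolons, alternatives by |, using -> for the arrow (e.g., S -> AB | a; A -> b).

Unit productions: G->S, S->X.
Unit pairs (A ⇒* B via units): (G,S), (G,X), (S,X).
S: inherits non-unit rules of {S, X} → GSi | GXd | dG | di | i.
G: inherits non-unit rules of {G, S, X} → GSi | GXd | dG | di | i | idd.
X: inherits non-unit rules of {X} → GXd | dG | i.

S -> i | dG | di | GSi | GXd; G -> i | dG | di | GSi | GXd | idd; X -> i | dG | GXd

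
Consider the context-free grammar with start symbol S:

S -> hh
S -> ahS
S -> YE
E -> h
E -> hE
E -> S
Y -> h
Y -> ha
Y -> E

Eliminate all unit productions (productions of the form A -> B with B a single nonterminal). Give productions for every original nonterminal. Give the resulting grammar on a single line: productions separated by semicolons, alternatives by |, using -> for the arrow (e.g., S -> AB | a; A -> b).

Unit productions: E->S, Y->E.
Unit pairs (A ⇒* B via units): (E,S), (Y,E), (Y,S).
S: inherits non-unit rules of {S} → YE | ahS | hh.
E: inherits non-unit rules of {E, S} → YE | ahS | h | hE | hh.
Y: inherits non-unit rules of {E, S, Y} → YE | ahS | h | hE | ha | hh.

S -> YE | hh | ahS; E -> h | YE | hE | hh | ahS; Y -> h | YE | hE | ha | hh | ahS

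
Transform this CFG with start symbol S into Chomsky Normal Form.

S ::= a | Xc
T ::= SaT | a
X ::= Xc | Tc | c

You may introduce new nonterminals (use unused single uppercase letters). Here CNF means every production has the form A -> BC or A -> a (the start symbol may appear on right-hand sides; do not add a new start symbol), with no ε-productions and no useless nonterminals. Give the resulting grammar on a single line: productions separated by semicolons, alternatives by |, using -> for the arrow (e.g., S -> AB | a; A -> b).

S -> a | XA; A -> c; B -> a; C -> BT; T -> a | SC; X -> c | TA | XA

No ε-productions.
No unit productions to eliminate.
TERM: introduce B -> a, A -> c and substitute in every rule of length ≥2.
BIN: T -> SBT becomes T -> SC, C -> BT.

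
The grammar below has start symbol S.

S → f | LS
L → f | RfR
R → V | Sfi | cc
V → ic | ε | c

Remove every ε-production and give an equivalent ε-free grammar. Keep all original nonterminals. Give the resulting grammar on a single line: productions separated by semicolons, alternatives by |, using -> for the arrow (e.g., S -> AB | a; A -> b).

S -> f | LS; L -> f | Rf | fR | RfR; R -> V | cc | Sfi; V -> c | ic

Nullable set: {R, V}.
L -> RfR: R, R nullable, giving Rf | RfR | f | fR.
R -> V: V nullable, giving V.
Drop V -> ε.
Unchanged (no nullable symbols): S -> LS; S -> f; L -> f; R -> Sfi; R -> cc; V -> c; V -> ic.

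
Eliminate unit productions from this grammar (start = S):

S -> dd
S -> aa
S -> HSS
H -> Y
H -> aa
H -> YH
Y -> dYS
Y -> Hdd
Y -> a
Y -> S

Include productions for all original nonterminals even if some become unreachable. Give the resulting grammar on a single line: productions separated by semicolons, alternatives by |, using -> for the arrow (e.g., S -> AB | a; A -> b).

Unit productions: H->Y, Y->S.
Unit pairs (A ⇒* B via units): (H,S), (H,Y), (Y,S).
S: inherits non-unit rules of {S} → HSS | aa | dd.
H: inherits non-unit rules of {H, S, Y} → HSS | Hdd | YH | a | aa | dYS | dd.
Y: inherits non-unit rules of {S, Y} → HSS | Hdd | a | aa | dYS | dd.

S -> aa | dd | HSS; H -> a | YH | aa | dd | HSS | Hdd | dYS; Y -> a | aa | dd | HSS | Hdd | dYS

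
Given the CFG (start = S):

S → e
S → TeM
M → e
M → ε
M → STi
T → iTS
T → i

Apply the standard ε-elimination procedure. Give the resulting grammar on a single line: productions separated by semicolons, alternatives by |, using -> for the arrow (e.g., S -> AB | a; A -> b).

S -> e | Te | TeM; M -> e | STi; T -> i | iTS

Nullable set: {M}.
S -> TeM: M nullable, giving Te | TeM.
Drop M -> ε.
Unchanged (no nullable symbols): S -> e; M -> STi; M -> e; T -> i; T -> iTS.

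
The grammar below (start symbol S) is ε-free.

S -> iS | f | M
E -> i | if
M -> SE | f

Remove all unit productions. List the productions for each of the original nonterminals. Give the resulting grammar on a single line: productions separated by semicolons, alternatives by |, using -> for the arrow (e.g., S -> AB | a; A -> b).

S -> f | SE | iS; E -> i | if; M -> f | SE

Unit productions: S->M.
Unit pairs (A ⇒* B via units): (S,M).
S: inherits non-unit rules of {M, S} → SE | f | iS.
E: inherits non-unit rules of {E} → i | if.
M: inherits non-unit rules of {M} → SE | f.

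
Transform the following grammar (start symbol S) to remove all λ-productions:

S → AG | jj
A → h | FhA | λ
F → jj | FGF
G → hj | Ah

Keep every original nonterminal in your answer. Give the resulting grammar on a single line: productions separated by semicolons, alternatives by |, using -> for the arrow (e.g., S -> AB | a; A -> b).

Nullable set: {A}.
S -> AG: A nullable, giving AG | G.
Drop A -> λ.
A -> FhA: A nullable, giving Fh | FhA.
G -> Ah: A nullable, giving Ah | h.
Unchanged (no nullable symbols): S -> jj; A -> h; F -> FGF; F -> jj; G -> hj.

S -> G | AG | jj; A -> h | Fh | FhA; F -> jj | FGF; G -> h | Ah | hj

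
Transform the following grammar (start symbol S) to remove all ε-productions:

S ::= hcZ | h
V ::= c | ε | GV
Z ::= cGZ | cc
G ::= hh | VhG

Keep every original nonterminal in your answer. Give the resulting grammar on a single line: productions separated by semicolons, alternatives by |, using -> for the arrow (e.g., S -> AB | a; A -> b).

Nullable set: {V}.
G -> VhG: V nullable, giving VhG | hG.
Drop V -> ε.
V -> GV: V nullable, giving G | GV.
Unchanged (no nullable symbols): S -> h; S -> hcZ; G -> hh; V -> c; Z -> cGZ; Z -> cc.

S -> h | hcZ; G -> hG | hh | VhG; V -> G | c | GV; Z -> cc | cGZ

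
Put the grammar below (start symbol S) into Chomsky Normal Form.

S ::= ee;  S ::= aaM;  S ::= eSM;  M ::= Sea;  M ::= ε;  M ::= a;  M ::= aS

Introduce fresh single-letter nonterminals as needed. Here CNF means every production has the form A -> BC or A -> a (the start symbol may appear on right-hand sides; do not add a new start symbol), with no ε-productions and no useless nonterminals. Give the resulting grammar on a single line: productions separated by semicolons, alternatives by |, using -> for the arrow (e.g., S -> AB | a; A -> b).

S -> AA | AD | AS | BB | BE; A -> e; B -> a; C -> AB; D -> SM; E -> BM; M -> a | BS | SC

Nullable: {M}; after ε-elimination: S -> aa | eS | ee | aaM | eSM; M -> a | aS | Sea.
No unit productions to eliminate.
TERM: introduce B -> a, A -> e and substitute in every rule of length ≥2.
BIN: M -> SAB becomes M -> SC, C -> AB; S -> ASM becomes S -> AD, D -> SM; S -> BBM becomes S -> BE, E -> BM.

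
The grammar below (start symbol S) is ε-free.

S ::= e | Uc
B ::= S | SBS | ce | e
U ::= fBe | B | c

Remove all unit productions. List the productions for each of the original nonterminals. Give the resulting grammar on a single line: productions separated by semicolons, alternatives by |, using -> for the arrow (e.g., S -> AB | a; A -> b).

Unit productions: B->S, U->B.
Unit pairs (A ⇒* B via units): (B,S), (U,B), (U,S).
S: inherits non-unit rules of {S} → Uc | e.
B: inherits non-unit rules of {B, S} → SBS | Uc | ce | e.
U: inherits non-unit rules of {B, S, U} → SBS | Uc | c | ce | e | fBe.

S -> e | Uc; B -> e | Uc | ce | SBS; U -> c | e | Uc | ce | SBS | fBe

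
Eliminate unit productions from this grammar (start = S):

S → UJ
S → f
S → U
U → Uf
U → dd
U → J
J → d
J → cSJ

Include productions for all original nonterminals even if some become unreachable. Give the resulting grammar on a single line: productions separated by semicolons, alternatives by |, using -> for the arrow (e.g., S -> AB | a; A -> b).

Unit productions: S->U, U->J.
Unit pairs (A ⇒* B via units): (S,J), (S,U), (U,J).
S: inherits non-unit rules of {J, S, U} → UJ | Uf | cSJ | d | dd | f.
J: inherits non-unit rules of {J} → cSJ | d.
U: inherits non-unit rules of {J, U} → Uf | cSJ | d | dd.

S -> d | f | UJ | Uf | dd | cSJ; J -> d | cSJ; U -> d | Uf | dd | cSJ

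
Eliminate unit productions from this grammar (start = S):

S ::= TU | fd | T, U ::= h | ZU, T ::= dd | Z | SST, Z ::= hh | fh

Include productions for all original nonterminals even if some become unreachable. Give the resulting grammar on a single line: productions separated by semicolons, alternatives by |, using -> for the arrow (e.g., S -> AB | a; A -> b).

S -> TU | dd | fd | fh | hh | SST; T -> dd | fh | hh | SST; U -> h | ZU; Z -> fh | hh

Unit productions: S->T, T->Z.
Unit pairs (A ⇒* B via units): (S,T), (S,Z), (T,Z).
S: inherits non-unit rules of {S, T, Z} → SST | TU | dd | fd | fh | hh.
T: inherits non-unit rules of {T, Z} → SST | dd | fh | hh.
U: inherits non-unit rules of {U} → ZU | h.
Z: inherits non-unit rules of {Z} → fh | hh.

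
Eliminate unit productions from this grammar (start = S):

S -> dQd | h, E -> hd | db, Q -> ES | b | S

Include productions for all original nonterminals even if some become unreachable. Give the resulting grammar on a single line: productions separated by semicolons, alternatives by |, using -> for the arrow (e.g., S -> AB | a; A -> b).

Unit productions: Q->S.
Unit pairs (A ⇒* B via units): (Q,S).
S: inherits non-unit rules of {S} → dQd | h.
E: inherits non-unit rules of {E} → db | hd.
Q: inherits non-unit rules of {Q, S} → ES | b | dQd | h.

S -> h | dQd; E -> db | hd; Q -> b | h | ES | dQd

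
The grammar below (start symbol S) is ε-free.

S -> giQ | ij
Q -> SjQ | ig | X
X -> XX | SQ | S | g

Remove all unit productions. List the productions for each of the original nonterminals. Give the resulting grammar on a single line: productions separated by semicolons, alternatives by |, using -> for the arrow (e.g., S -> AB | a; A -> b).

S -> ij | giQ; Q -> g | SQ | XX | ig | ij | SjQ | giQ; X -> g | SQ | XX | ij | giQ

Unit productions: Q->X, X->S.
Unit pairs (A ⇒* B via units): (Q,S), (Q,X), (X,S).
S: inherits non-unit rules of {S} → giQ | ij.
Q: inherits non-unit rules of {Q, S, X} → SQ | SjQ | XX | g | giQ | ig | ij.
X: inherits non-unit rules of {S, X} → SQ | XX | g | giQ | ij.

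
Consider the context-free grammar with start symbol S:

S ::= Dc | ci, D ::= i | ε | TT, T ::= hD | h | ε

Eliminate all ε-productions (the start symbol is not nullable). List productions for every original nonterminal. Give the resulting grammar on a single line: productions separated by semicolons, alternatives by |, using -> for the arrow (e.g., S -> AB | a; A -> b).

S -> c | Dc | ci; D -> T | i | TT; T -> h | hD

Nullable set: {D, T}.
S -> Dc: D nullable, giving Dc | c.
Drop D -> ε.
D -> TT: T, T nullable, giving T | TT.
Drop T -> ε.
T -> hD: D nullable, giving h | hD.
Unchanged (no nullable symbols): S -> ci; D -> i; T -> h.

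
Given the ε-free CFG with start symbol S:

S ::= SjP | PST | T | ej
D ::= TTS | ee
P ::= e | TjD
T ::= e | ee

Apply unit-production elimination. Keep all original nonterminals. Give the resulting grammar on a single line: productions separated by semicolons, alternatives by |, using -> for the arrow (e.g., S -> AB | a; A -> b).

Unit productions: S->T.
Unit pairs (A ⇒* B via units): (S,T).
S: inherits non-unit rules of {S, T} → PST | SjP | e | ee | ej.
D: inherits non-unit rules of {D} → TTS | ee.
P: inherits non-unit rules of {P} → TjD | e.
T: inherits non-unit rules of {T} → e | ee.

S -> e | ee | ej | PST | SjP; D -> ee | TTS; P -> e | TjD; T -> e | ee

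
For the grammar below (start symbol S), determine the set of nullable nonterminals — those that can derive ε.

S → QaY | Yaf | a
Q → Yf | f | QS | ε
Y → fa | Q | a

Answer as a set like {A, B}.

{Q, Y}

Directly nullable (have an ε-rule): {Q}.
Y is nullable via Y -> Q (every symbol on the right is already known nullable).
Not nullable: S — each has a terminal in every rule's right-hand side or depends on a non-nullable symbol.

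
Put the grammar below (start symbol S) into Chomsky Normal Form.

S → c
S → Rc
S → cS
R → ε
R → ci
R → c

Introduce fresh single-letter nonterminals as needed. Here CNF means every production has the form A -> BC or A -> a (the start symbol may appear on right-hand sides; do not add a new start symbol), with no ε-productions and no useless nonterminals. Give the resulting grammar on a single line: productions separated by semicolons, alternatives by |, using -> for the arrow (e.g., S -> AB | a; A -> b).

S -> c | AS | RA; A -> c; B -> i; R -> c | AB

Nullable: {R}; after ε-elimination: S -> c | Rc | cS; R -> c | ci.
No unit productions to eliminate.
TERM: introduce A -> c, B -> i and substitute in every rule of length ≥2.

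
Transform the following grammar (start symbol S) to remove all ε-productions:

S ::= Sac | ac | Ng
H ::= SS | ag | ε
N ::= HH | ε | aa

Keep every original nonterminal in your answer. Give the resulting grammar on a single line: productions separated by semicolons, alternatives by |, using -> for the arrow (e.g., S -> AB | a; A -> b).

Nullable set: {H, N}.
S -> Ng: N nullable, giving Ng | g.
Drop H -> ε.
Drop N -> ε.
N -> HH: H, H nullable, giving H | HH.
Unchanged (no nullable symbols): S -> Sac; S -> ac; H -> SS; H -> ag; N -> aa.

S -> g | Ng | ac | Sac; H -> SS | ag; N -> H | HH | aa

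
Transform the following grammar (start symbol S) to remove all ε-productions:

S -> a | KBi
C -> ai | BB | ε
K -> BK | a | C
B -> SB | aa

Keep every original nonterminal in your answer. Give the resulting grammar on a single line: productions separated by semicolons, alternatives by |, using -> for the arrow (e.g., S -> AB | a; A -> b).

Nullable set: {C, K}.
S -> KBi: K nullable, giving Bi | KBi.
Drop C -> ε.
K -> BK: K nullable, giving B | BK.
K -> C: C nullable, giving C.
Unchanged (no nullable symbols): S -> a; B -> SB; B -> aa; C -> BB; C -> ai; K -> a.

S -> a | Bi | KBi; B -> SB | aa; C -> BB | ai; K -> B | C | a | BK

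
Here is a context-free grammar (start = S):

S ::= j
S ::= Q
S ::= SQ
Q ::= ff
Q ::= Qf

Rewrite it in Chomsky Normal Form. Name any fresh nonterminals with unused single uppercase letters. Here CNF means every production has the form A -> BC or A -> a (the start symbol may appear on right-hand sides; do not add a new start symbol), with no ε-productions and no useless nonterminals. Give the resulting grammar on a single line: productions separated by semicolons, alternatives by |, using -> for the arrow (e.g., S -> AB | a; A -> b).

S -> j | AA | QA | SQ; A -> f; Q -> AA | QA

No ε-productions.
After unit-elimination: S -> j | Qf | SQ | ff; Q -> Qf | ff.
TERM: introduce A -> f and substitute in every rule of length ≥2.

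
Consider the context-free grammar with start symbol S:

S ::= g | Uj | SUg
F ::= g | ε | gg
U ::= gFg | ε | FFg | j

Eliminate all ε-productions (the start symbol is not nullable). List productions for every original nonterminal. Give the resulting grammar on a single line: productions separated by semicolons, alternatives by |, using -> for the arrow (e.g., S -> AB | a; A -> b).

Nullable set: {F, U}.
S -> SUg: U nullable, giving SUg | Sg.
S -> Uj: U nullable, giving Uj | j.
Drop F -> ε.
Drop U -> ε.
U -> FFg: F, F nullable, giving FFg | Fg | g.
U -> gFg: F nullable, giving gFg | gg.
Unchanged (no nullable symbols): S -> g; F -> g; F -> gg; U -> j.

S -> g | j | Sg | Uj | SUg; F -> g | gg; U -> g | j | Fg | gg | FFg | gFg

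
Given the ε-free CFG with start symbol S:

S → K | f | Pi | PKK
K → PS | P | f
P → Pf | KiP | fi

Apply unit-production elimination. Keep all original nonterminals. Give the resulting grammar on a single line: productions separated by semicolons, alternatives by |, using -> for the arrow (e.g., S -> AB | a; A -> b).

Unit productions: K->P, S->K.
Unit pairs (A ⇒* B via units): (K,P), (S,K), (S,P).
S: inherits non-unit rules of {K, P, S} → KiP | PKK | PS | Pf | Pi | f | fi.
K: inherits non-unit rules of {K, P} → KiP | PS | Pf | f | fi.
P: inherits non-unit rules of {P} → KiP | Pf | fi.

S -> f | PS | Pf | Pi | fi | KiP | PKK; K -> f | PS | Pf | fi | KiP; P -> Pf | fi | KiP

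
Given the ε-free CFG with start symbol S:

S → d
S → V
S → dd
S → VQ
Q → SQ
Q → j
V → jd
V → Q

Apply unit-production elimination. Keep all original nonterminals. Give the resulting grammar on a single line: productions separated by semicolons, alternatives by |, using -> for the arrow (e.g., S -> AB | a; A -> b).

S -> d | j | SQ | VQ | dd | jd; Q -> j | SQ; V -> j | SQ | jd

Unit productions: S->V, V->Q.
Unit pairs (A ⇒* B via units): (S,Q), (S,V), (V,Q).
S: inherits non-unit rules of {Q, S, V} → SQ | VQ | d | dd | j | jd.
Q: inherits non-unit rules of {Q} → SQ | j.
V: inherits non-unit rules of {Q, V} → SQ | j | jd.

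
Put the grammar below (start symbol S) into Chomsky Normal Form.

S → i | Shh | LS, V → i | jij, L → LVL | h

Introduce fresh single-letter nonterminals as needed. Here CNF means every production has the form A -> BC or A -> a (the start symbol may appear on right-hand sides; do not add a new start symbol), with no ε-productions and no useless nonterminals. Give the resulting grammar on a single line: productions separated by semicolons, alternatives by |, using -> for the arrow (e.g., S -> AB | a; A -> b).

No ε-productions.
No unit productions to eliminate.
TERM: introduce A -> h, C -> i, B -> j and substitute in every rule of length ≥2.
BIN: L -> LVL becomes L -> LD, D -> VL; S -> SAA becomes S -> SE, E -> AA; V -> BCB becomes V -> BF, F -> CB.

S -> i | LS | SE; A -> h; B -> j; C -> i; D -> VL; E -> AA; F -> CB; L -> h | LD; V -> i | BF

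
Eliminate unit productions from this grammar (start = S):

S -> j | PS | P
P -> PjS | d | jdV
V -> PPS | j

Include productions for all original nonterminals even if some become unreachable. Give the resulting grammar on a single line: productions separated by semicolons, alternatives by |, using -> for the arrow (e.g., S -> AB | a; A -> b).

S -> d | j | PS | PjS | jdV; P -> d | PjS | jdV; V -> j | PPS

Unit productions: S->P.
Unit pairs (A ⇒* B via units): (S,P).
S: inherits non-unit rules of {P, S} → PS | PjS | d | j | jdV.
P: inherits non-unit rules of {P} → PjS | d | jdV.
V: inherits non-unit rules of {V} → PPS | j.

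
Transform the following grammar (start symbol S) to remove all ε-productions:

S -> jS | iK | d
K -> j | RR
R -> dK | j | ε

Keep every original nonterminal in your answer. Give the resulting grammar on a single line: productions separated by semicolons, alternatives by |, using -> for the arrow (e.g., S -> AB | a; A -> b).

Nullable set: {K, R}.
S -> iK: K nullable, giving i | iK.
K -> RR: R, R nullable, giving R | RR.
Drop R -> ε.
R -> dK: K nullable, giving d | dK.
Unchanged (no nullable symbols): S -> d; S -> jS; K -> j; R -> j.

S -> d | i | iK | jS; K -> R | j | RR; R -> d | j | dK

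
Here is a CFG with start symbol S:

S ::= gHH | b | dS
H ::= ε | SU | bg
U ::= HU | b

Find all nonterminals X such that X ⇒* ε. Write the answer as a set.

{H}

Directly nullable (have an ε-rule): {H}.
Not nullable: S, U — each has a terminal in every rule's right-hand side or depends on a non-nullable symbol.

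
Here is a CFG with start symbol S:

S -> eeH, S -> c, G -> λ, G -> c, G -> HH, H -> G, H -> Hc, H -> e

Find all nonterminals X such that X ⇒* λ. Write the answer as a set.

{G, H}

Directly nullable (have an ε-rule): {G}.
H is nullable via H -> G (every symbol on the right is already known nullable).
Not nullable: S — each has a terminal in every rule's right-hand side or depends on a non-nullable symbol.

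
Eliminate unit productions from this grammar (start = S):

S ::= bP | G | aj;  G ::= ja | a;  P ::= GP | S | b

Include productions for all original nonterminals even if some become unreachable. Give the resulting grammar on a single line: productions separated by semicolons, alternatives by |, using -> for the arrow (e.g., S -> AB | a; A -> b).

Unit productions: P->S, S->G.
Unit pairs (A ⇒* B via units): (P,G), (P,S), (S,G).
S: inherits non-unit rules of {G, S} → a | aj | bP | ja.
G: inherits non-unit rules of {G} → a | ja.
P: inherits non-unit rules of {G, P, S} → GP | a | aj | b | bP | ja.

S -> a | aj | bP | ja; G -> a | ja; P -> a | b | GP | aj | bP | ja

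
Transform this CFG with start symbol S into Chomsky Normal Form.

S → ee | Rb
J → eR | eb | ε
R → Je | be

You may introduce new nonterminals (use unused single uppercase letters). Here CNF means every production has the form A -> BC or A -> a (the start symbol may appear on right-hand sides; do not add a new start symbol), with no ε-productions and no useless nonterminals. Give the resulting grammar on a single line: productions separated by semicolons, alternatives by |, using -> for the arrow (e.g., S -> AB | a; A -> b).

Nullable: {J}; after ε-elimination: S -> Rb | ee; J -> eR | eb; R -> e | Je | be.
No unit productions to eliminate.
TERM: introduce B -> b, A -> e and substitute in every rule of length ≥2.

S -> AA | RB; A -> e; B -> b; J -> AB | AR; R -> e | BA | JA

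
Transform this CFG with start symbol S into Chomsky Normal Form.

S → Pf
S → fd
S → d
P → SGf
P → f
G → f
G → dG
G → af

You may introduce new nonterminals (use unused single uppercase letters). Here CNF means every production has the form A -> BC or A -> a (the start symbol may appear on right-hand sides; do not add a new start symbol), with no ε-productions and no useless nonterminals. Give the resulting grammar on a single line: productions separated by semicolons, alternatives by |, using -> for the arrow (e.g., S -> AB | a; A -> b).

No ε-productions.
No unit productions to eliminate.
TERM: introduce A -> a, C -> d, B -> f and substitute in every rule of length ≥2.
BIN: P -> SGB becomes P -> SD, D -> GB.

S -> d | BC | PB; A -> a; B -> f; C -> d; D -> GB; G -> f | AB | CG; P -> f | SD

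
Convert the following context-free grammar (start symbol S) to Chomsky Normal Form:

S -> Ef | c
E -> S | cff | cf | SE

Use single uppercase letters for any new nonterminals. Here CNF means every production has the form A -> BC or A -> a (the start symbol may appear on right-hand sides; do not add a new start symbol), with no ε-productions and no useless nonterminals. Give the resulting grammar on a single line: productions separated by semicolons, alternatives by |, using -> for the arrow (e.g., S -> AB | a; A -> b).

S -> c | EA; A -> f; B -> c; C -> AA; E -> c | BA | BC | EA | SE

No ε-productions.
After unit-elimination: S -> c | Ef; E -> c | Ef | SE | cf | cff.
TERM: introduce B -> c, A -> f and substitute in every rule of length ≥2.
BIN: E -> BAA becomes E -> BC, C -> AA.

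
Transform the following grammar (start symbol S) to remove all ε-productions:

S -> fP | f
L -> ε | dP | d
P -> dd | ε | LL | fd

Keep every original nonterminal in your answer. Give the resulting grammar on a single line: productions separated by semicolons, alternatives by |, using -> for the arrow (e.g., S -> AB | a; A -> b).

Nullable set: {L, P}.
S -> fP: P nullable, giving f | fP.
Drop L -> ε.
L -> dP: P nullable, giving d | dP.
Drop P -> ε.
P -> LL: L, L nullable, giving L | LL.
Unchanged (no nullable symbols): S -> f; L -> d; P -> dd; P -> fd.

S -> f | fP; L -> d | dP; P -> L | LL | dd | fd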